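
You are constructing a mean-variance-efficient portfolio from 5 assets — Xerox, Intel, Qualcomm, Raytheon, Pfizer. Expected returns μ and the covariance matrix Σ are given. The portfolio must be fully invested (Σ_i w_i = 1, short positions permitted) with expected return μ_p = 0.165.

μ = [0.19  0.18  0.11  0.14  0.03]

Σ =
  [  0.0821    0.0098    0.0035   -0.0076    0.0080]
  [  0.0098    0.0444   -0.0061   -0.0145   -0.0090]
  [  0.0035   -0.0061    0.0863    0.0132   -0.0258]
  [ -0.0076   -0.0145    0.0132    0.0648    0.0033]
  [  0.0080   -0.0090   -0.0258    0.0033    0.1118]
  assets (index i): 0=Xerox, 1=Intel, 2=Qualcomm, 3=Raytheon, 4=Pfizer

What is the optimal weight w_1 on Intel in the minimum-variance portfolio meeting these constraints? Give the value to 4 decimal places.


g=Σ⁻¹μ = [1.8862  5.0099  1.2829  3.2038  0.7381]
h=Σ⁻¹𝟙 = [8.2482  31.9765  14.5677  19.8894  13.7032]
a=μᵀg=1.871959  b=𝟙ᵀg=12.120972  c=𝟙ᵀh=88.384862  D=ac−b²=18.534917
λ₁=(c·0.165−b)/D = (88.384862·0.165−12.120972)/18.534917 = 0.132859
λ₂=(a−b·0.165)/D = (1.871959−12.120972·0.165)/18.534917 = -0.006906
w* = 0.132859·g + -0.006906·h:
  w_0 = 0.132859·1.8862 + -0.006906·8.2482 = 0.1936  (Xerox)
  w_1 = 0.132859·5.0099 + -0.006906·31.9765 = 0.4448  (Intel)
  w_2 = 0.132859·1.2829 + -0.006906·14.5677 = 0.0698  (Qualcomm)
  w_3 = 0.132859·3.2038 + -0.006906·19.8894 = 0.2883  (Raytheon)
  w_4 = 0.132859·0.7381 + -0.006906·13.7032 = 0.0034  (Pfizer)
Σw_i=1.0000  μᵀw=0.1650
σ²=wᵀΣw=λ₁·μ_p+λ₂ = 0.132859·0.165 + -0.006906 = 0.015016 ≈ 0.0150

0.4448


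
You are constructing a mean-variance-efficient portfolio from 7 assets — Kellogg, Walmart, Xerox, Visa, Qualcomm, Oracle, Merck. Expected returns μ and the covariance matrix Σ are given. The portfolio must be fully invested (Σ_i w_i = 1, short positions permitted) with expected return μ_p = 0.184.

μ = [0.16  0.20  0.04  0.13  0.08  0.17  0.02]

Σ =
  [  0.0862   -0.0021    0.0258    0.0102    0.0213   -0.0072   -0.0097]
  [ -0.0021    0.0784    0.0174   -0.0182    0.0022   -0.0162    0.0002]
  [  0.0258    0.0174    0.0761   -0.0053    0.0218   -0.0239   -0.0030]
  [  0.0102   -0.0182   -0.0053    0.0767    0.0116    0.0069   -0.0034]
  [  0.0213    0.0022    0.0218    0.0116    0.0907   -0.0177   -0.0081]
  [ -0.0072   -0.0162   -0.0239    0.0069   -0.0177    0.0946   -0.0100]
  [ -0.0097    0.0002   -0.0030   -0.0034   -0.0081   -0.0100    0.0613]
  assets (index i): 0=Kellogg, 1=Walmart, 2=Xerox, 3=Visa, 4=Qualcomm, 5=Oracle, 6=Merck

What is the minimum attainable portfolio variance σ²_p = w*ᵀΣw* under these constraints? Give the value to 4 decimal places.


p=Σ⁻¹μ = [1.9312  3.6225  -0.1512  1.9903  0.7526  2.6545  1.2555]
q=Σ⁻¹𝟙 = [8.7231  17.6809  11.6698  14.5709  9.9997  20.5227  23.6844]
a=μᵀp=1.822768  b=𝟙ᵀp=12.055421  c=𝟙ᵀq=106.851562  D=ac−b²=49.432458
λ₁=(c·0.184−b)/D = (106.851562·0.184−12.055421)/49.432458 = 0.153852
λ₂=(a−b·0.184)/D = (1.822768−12.055421·0.184)/49.432458 = -0.007999
w* = 0.153852·p + -0.007999·q:
  w_0 = 0.153852·1.9312 + -0.007999·8.7231 = 0.2273  (Kellogg)
  w_1 = 0.153852·3.6225 + -0.007999·17.6809 = 0.4159  (Walmart)
  w_2 = 0.153852·-0.1512 + -0.007999·11.6698 = -0.1166  (Xerox)
  w_3 = 0.153852·1.9903 + -0.007999·14.5709 = 0.1896  (Visa)
  w_4 = 0.153852·0.7526 + -0.007999·9.9997 = 0.0358  (Qualcomm)
  w_5 = 0.153852·2.6545 + -0.007999·20.5227 = 0.2442  (Oracle)
  w_6 = 0.153852·1.2555 + -0.007999·23.6844 = 0.0037  (Merck)
Σw_i=1.0000  μᵀw=0.1840
σ²=wᵀΣw=λ₁·μ_p+λ₂ = 0.153852·0.184 + -0.007999 = 0.020309 ≈ 0.0203

0.0203


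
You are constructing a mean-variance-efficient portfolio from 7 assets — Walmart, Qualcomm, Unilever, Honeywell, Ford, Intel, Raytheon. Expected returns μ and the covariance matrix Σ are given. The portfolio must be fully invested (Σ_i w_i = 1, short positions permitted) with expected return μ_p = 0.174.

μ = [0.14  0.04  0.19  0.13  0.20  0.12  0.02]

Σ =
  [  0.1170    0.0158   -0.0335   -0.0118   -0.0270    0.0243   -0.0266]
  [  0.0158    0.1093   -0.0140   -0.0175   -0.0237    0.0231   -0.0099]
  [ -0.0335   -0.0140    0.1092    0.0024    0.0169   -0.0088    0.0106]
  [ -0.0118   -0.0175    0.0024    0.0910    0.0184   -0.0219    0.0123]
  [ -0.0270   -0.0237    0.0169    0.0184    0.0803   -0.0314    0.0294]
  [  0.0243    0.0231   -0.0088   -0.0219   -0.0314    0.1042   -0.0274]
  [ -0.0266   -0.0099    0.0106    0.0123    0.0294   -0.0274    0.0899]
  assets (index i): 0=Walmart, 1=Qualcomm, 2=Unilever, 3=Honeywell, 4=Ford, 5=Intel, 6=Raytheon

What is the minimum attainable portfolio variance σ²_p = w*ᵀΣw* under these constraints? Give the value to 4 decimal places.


0.0169

x=Σ⁻¹μ = [2.2308  0.9057  2.1294  1.6151  3.4759  1.9923  -0.0193]
y=Σ⁻¹𝟙 = [15.4477  12.2222  12.5583  13.6250  16.8861  15.7055  12.9597]
a=μᵀx=1.896967  b=𝟙ᵀx=12.329957  c=𝟙ᵀy=99.404452  D=ac−b²=36.539156
λ₁=(c·0.174−b)/D = (99.404452·0.174−12.329957)/36.539156 = 0.135920
λ₂=(a−b·0.174)/D = (1.896967−12.329957·0.174)/36.539156 = -0.006799
w* = 0.135920·x + -0.006799·y:
  w_0 = 0.135920·2.2308 + -0.006799·15.4477 = 0.1982  (Walmart)
  w_1 = 0.135920·0.9057 + -0.006799·12.2222 = 0.0400  (Qualcomm)
  w_2 = 0.135920·2.1294 + -0.006799·12.5583 = 0.2040  (Unilever)
  w_3 = 0.135920·1.6151 + -0.006799·13.6250 = 0.1269  (Honeywell)
  w_4 = 0.135920·3.4759 + -0.006799·16.8861 = 0.3576  (Ford)
  w_5 = 0.135920·1.9923 + -0.006799·15.7055 = 0.1640  (Intel)
  w_6 = 0.135920·-0.0193 + -0.006799·12.9597 = -0.0907  (Raytheon)
Σw_i=1.0000  μᵀw=0.1740
σ²=wᵀΣw=λ₁·μ_p+λ₂ = 0.135920·0.174 + -0.006799 = 0.016851 ≈ 0.0169


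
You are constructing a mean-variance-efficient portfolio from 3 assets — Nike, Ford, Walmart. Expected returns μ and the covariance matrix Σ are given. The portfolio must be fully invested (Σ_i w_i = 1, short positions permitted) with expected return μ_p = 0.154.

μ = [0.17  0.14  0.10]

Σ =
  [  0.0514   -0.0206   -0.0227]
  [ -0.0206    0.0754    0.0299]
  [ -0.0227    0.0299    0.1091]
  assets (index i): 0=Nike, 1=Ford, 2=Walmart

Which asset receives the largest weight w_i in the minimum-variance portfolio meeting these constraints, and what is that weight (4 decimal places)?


g=Σ⁻¹μ = [4.9288  2.7299  1.1939]
h=Σ⁻¹𝟙 = [31.2699  17.4921  10.8782]
a=μᵀg=1.339468  b=𝟙ᵀg=8.852589  c=𝟙ᵀh=59.640155  D=ac−b²=1.517715
λ₁=(c·0.154−b)/D = (59.640155·0.154−8.852589)/1.517715 = 0.218746
λ₂=(a−b·0.154)/D = (1.339468−8.852589·0.154)/1.517715 = -0.015702
w* = 0.218746·g + -0.015702·h:
  w_0 = 0.218746·4.9288 + -0.015702·31.2699 = 0.5871  (Nike)
  w_1 = 0.218746·2.7299 + -0.015702·17.4921 = 0.3225  (Ford)
  w_2 = 0.218746·1.1939 + -0.015702·10.8782 = 0.0904  (Walmart)
Σw_i=1.0000  μᵀw=0.1540
σ²=wᵀΣw=λ₁·μ_p+λ₂ = 0.218746·0.154 + -0.015702 = 0.017985 ≈ 0.0180

Nike (0.5871)


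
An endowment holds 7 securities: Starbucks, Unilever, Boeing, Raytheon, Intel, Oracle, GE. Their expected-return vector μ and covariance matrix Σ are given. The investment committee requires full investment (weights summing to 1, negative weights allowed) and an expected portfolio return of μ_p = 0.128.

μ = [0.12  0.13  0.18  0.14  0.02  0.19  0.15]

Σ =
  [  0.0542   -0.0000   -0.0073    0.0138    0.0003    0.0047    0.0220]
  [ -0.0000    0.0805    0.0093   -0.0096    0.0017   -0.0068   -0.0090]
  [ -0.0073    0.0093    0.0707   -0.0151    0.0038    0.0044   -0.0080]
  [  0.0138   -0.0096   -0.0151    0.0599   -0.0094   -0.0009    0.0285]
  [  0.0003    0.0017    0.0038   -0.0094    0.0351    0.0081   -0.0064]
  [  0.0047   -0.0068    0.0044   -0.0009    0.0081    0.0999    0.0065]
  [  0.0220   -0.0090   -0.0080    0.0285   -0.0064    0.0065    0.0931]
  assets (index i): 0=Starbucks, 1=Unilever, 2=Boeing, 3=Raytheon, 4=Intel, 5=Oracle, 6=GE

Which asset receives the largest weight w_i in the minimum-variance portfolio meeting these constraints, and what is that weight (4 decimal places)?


u=Σ⁻¹μ = [1.4348  1.8244  2.9993  2.8169  0.6344  1.7506  0.7653]
v=Σ⁻¹𝟙 = [11.9509  13.7176  16.9502  22.8907  31.3940  6.9466  5.3655]
a=μᵀu=1.803685  b=𝟙ᵀu=12.225688  c=𝟙ᵀv=109.215471  D=ac−b²=47.522912
λ₁=(c·0.128−b)/D = (109.215471·0.128−12.225688)/47.522912 = 0.036906
λ₂=(a−b·0.128)/D = (1.803685−12.225688·0.128)/47.522912 = 0.005025
w* = 0.036906·u + 0.005025·v:
  w_0 = 0.036906·1.4348 + 0.005025·11.9509 = 0.1130  (Starbucks)
  w_1 = 0.036906·1.8244 + 0.005025·13.7176 = 0.1363  (Unilever)
  w_2 = 0.036906·2.9993 + 0.005025·16.9502 = 0.1959  (Boeing)
  w_3 = 0.036906·2.8169 + 0.005025·22.8907 = 0.2190  (Raytheon)
  w_4 = 0.036906·0.6344 + 0.005025·31.3940 = 0.1812  (Intel)
  w_5 = 0.036906·1.7506 + 0.005025·6.9466 = 0.0995  (Oracle)
  w_6 = 0.036906·0.7653 + 0.005025·5.3655 = 0.0552  (GE)
Σw_i=1.0000  μᵀw=0.1280
σ²=wᵀΣw=λ₁·μ_p+λ₂ = 0.036906·0.128 + 0.005025 = 0.009749 ≈ 0.0097

Raytheon (0.2190)


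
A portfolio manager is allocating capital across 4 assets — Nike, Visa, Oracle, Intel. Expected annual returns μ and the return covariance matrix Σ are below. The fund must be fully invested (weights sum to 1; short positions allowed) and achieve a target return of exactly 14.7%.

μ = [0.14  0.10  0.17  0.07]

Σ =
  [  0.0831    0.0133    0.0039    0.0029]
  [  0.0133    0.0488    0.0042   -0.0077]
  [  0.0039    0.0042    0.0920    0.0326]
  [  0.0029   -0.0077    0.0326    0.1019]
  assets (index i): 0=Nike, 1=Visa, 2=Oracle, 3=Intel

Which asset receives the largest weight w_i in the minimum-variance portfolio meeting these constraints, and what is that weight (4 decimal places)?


Oracle (0.4594)

g=Σ⁻¹μ = [1.3466  1.5806  1.6314  0.2462]
h=Σ⁻¹𝟙 = [8.3662  19.0657  6.4750  8.9446]
a=μᵀg=0.641146  b=𝟙ᵀg=4.804721  c=𝟙ᵀh=42.851610  D=ac−b²=4.388800
λ₁=(c·0.147−b)/D = (42.851610·0.147−4.804721)/4.388800 = 0.340518
λ₂=(a−b·0.147)/D = (0.641146−4.804721·0.147)/4.388800 = -0.014844
w* = 0.340518·g + -0.014844·h:
  w_0 = 0.340518·1.3466 + -0.014844·8.3662 = 0.3343  (Nike)
  w_1 = 0.340518·1.5806 + -0.014844·19.0657 = 0.2552  (Visa)
  w_2 = 0.340518·1.6314 + -0.014844·6.4750 = 0.4594  (Oracle)
  w_3 = 0.340518·0.2462 + -0.014844·8.9446 = -0.0490  (Intel)
Σw_i=1.0000  μᵀw=0.1470
σ²=wᵀΣw=λ₁·μ_p+λ₂ = 0.340518·0.147 + -0.014844 = 0.035212 ≈ 0.0352


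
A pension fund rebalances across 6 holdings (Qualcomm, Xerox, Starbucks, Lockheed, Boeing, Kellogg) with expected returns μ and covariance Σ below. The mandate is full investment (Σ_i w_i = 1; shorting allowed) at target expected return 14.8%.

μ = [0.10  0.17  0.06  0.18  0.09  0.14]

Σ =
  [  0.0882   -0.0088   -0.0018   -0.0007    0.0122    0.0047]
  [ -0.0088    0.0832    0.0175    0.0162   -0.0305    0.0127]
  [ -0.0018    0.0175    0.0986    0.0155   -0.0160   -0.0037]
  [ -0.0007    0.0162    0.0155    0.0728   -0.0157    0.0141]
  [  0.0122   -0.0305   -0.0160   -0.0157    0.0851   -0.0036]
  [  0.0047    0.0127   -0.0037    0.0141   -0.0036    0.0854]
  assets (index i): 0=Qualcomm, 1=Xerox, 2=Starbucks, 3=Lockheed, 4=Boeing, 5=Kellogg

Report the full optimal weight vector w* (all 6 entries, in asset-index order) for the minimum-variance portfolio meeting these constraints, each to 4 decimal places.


0.0997  0.2948  -0.0346  0.3018  0.2340  0.1044

p=Σ⁻¹μ = [1.0274  2.3420  0.2671  2.1996  2.2470  0.9776]
q=Σ⁻¹𝟙 = [9.9145  14.9122  9.4579  11.1665  19.8656  8.3499]
a=μᵀp=1.251943  b=𝟙ᵀp=9.060864  c=𝟙ᵀq=73.666644  D=ac−b²=10.127163
λ₁=(c·0.148−b)/D = (73.666644·0.148−9.060864)/10.127163 = 0.181867
λ₂=(a−b·0.148)/D = (1.251943−9.060864·0.148)/10.127163 = -0.008795
w* = 0.181867·p + -0.008795·q:
  w_0 = 0.181867·1.0274 + -0.008795·9.9145 = 0.0997  (Qualcomm)
  w_1 = 0.181867·2.3420 + -0.008795·14.9122 = 0.2948  (Xerox)
  w_2 = 0.181867·0.2671 + -0.008795·9.4579 = -0.0346  (Starbucks)
  w_3 = 0.181867·2.1996 + -0.008795·11.1665 = 0.3018  (Lockheed)
  w_4 = 0.181867·2.2470 + -0.008795·19.8656 = 0.2340  (Boeing)
  w_5 = 0.181867·0.9776 + -0.008795·8.3499 = 0.1044  (Kellogg)
Σw_i=1.0000  μᵀw=0.1480
σ²=wᵀΣw=λ₁·μ_p+λ₂ = 0.181867·0.148 + -0.008795 = 0.018122 ≈ 0.0181


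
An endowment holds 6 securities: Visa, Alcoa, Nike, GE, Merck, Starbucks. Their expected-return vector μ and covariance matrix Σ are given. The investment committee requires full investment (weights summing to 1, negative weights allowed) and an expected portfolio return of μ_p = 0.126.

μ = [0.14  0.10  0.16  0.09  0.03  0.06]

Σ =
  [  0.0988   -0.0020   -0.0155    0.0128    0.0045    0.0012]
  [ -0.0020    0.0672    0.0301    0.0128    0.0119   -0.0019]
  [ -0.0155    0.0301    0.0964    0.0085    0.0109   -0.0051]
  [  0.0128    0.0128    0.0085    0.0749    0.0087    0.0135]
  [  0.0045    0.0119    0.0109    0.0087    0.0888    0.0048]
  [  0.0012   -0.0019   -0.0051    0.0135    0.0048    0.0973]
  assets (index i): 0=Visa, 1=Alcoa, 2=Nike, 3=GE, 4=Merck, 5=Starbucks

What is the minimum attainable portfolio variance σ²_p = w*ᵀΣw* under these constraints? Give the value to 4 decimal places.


g=Σ⁻¹μ = [1.6311  0.7196  1.7014  0.5078  -0.1342  0.6359]
h=Σ⁻¹𝟙 = [10.3090  9.2206  8.2503  6.5131  7.3390  9.4971]
a=μᵀg=0.652361  b=𝟙ᵀg=5.061549  c=𝟙ᵀh=51.129200  D=ac−b²=7.735403
λ₁=(c·0.126−b)/D = (51.129200·0.126−5.061549)/7.735403 = 0.178495
λ₂=(a−b·0.126)/D = (0.652361−5.061549·0.126)/7.735403 = 0.001888
w* = 0.178495·g + 0.001888·h:
  w_0 = 0.178495·1.6311 + 0.001888·10.3090 = 0.3106  (Visa)
  w_1 = 0.178495·0.7196 + 0.001888·9.2206 = 0.1459  (Alcoa)
  w_2 = 0.178495·1.7014 + 0.001888·8.2503 = 0.3193  (Nike)
  w_3 = 0.178495·0.5078 + 0.001888·6.5131 = 0.1029  (GE)
  w_4 = 0.178495·-0.1342 + 0.001888·7.3390 = -0.0101  (Merck)
  w_5 = 0.178495·0.6359 + 0.001888·9.4971 = 0.1314  (Starbucks)
Σw_i=1.0000  μᵀw=0.1260
σ²=wᵀΣw=λ₁·μ_p+λ₂ = 0.178495·0.126 + 0.001888 = 0.024379 ≈ 0.0244

0.0244


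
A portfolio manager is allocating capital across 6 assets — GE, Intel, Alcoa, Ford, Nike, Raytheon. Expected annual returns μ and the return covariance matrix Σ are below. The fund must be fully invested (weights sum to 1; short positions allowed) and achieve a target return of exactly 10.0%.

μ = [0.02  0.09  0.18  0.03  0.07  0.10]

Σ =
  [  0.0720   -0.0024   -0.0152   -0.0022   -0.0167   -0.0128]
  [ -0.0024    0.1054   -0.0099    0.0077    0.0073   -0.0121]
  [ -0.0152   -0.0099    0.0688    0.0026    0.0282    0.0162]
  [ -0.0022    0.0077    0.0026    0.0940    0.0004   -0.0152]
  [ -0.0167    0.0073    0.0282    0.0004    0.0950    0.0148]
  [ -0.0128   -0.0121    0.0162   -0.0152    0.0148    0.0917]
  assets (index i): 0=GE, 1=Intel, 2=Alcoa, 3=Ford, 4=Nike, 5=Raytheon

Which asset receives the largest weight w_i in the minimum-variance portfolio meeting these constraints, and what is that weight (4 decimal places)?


g=Σ⁻¹μ = [1.0668  1.2479  2.8601  0.3221  -0.1746  0.9804]
h=Σ⁻¹𝟙 = [21.7589  11.5622  14.4483  11.9991  6.9769  13.7784]
a=μᵀg=0.743945  b=𝟙ᵀg=6.302669  c=𝟙ᵀh=80.523828  D=ac−b²=20.181632
λ₁=(c·0.100−b)/D = (80.523828·0.100−6.302669)/20.181632 = 0.086698
λ₂=(a−b·0.100)/D = (0.743945−6.302669·0.100)/20.181632 = 0.005633
w* = 0.086698·g + 0.005633·h:
  w_0 = 0.086698·1.0668 + 0.005633·21.7589 = 0.2151  (GE)
  w_1 = 0.086698·1.2479 + 0.005633·11.5622 = 0.1733  (Intel)
  w_2 = 0.086698·2.8601 + 0.005633·14.4483 = 0.3293  (Alcoa)
  w_3 = 0.086698·0.3221 + 0.005633·11.9991 = 0.0955  (Ford)
  w_4 = 0.086698·-0.1746 + 0.005633·6.9769 = 0.0242  (Nike)
  w_5 = 0.086698·0.9804 + 0.005633·13.7784 = 0.1626  (Raytheon)
Σw_i=1.0000  μᵀw=0.1000
σ²=wᵀΣw=λ₁·μ_p+λ₂ = 0.086698·0.100 + 0.005633 = 0.014303 ≈ 0.0143

Alcoa (0.3293)


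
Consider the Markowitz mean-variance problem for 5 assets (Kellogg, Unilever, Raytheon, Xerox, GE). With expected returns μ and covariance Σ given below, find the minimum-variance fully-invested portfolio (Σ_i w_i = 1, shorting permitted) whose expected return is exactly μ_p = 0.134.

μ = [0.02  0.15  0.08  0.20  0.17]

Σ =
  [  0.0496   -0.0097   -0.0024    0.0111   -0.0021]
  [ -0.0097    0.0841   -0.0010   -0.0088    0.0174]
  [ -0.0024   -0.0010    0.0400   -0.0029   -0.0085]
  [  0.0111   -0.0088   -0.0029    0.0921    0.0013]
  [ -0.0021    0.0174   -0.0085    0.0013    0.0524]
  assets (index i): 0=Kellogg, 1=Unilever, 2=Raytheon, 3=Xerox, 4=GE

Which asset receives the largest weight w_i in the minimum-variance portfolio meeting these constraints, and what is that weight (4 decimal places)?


Raytheon (0.2925)

u=Σ⁻¹μ = [0.4475  1.4496  2.9091  2.3026  3.1956]
v=Σ⁻¹𝟙 = [22.6305  11.5599  31.8452  9.9401  21.0714]
a=μᵀu=1.462894  b=𝟙ᵀu=10.304387  c=𝟙ᵀv=97.047215  D=ac−b²=35.789404
λ₁=(c·0.134−b)/D = (97.047215·0.134−10.304387)/35.789404 = 0.075440
λ₂=(a−b·0.134)/D = (1.462894−10.304387·0.134)/35.789404 = 0.002294
w* = 0.075440·u + 0.002294·v:
  w_0 = 0.075440·0.4475 + 0.002294·22.6305 = 0.0857  (Kellogg)
  w_1 = 0.075440·1.4496 + 0.002294·11.5599 = 0.1359  (Unilever)
  w_2 = 0.075440·2.9091 + 0.002294·31.8452 = 0.2925  (Raytheon)
  w_3 = 0.075440·2.3026 + 0.002294·9.9401 = 0.1965  (Xerox)
  w_4 = 0.075440·3.1956 + 0.002294·21.0714 = 0.2894  (GE)
Σw_i=1.0000  μᵀw=0.1340
σ²=wᵀΣw=λ₁·μ_p+λ₂ = 0.075440·0.134 + 0.002294 = 0.012403 ≈ 0.0124


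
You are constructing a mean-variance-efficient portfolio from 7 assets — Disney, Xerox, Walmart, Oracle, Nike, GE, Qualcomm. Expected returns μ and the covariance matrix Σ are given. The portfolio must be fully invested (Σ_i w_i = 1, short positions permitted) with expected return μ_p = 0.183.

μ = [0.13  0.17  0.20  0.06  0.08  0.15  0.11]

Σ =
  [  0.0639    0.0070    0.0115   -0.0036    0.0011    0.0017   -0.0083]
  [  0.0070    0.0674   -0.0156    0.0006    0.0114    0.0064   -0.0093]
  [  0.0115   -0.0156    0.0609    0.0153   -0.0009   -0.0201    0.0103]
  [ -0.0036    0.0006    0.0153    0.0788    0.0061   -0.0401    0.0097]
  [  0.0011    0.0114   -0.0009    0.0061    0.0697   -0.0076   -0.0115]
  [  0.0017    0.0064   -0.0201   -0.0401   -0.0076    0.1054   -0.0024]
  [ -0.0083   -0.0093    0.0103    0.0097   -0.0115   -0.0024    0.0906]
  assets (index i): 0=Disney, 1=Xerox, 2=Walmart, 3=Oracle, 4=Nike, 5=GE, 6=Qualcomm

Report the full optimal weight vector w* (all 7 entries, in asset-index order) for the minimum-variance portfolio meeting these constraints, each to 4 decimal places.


0.0176  0.3340  0.4800  -0.0474  -0.0073  0.1705  0.0527

x=Σ⁻¹μ = [1.0527  3.1463  4.2760  1.0006  1.0635  2.5162  1.2419]
y=Σ⁻¹𝟙 = [12.4882  14.9642  18.2705  16.9652  14.6088  19.6475  12.1990]
a=μᵀx=2.186068  b=𝟙ᵀx=14.297114  c=𝟙ᵀy=109.143453  D=ac−b²=34.187566
λ₁=(c·0.183−b)/D = (109.143453·0.183−14.297114)/34.187566 = 0.166029
λ₂=(a−b·0.183)/D = (2.186068−14.297114·0.183)/34.187566 = -0.012587
w* = 0.166029·x + -0.012587·y:
  w_0 = 0.166029·1.0527 + -0.012587·12.4882 = 0.0176  (Disney)
  w_1 = 0.166029·3.1463 + -0.012587·14.9642 = 0.3340  (Xerox)
  w_2 = 0.166029·4.2760 + -0.012587·18.2705 = 0.4800  (Walmart)
  w_3 = 0.166029·1.0006 + -0.012587·16.9652 = -0.0474  (Oracle)
  w_4 = 0.166029·1.0635 + -0.012587·14.6088 = -0.0073  (Nike)
  w_5 = 0.166029·2.5162 + -0.012587·19.6475 = 0.1705  (GE)
  w_6 = 0.166029·1.2419 + -0.012587·12.1990 = 0.0527  (Qualcomm)
Σw_i=1.0000  μᵀw=0.1830
σ²=wᵀΣw=λ₁·μ_p+λ₂ = 0.166029·0.183 + -0.012587 = 0.017797 ≈ 0.0178


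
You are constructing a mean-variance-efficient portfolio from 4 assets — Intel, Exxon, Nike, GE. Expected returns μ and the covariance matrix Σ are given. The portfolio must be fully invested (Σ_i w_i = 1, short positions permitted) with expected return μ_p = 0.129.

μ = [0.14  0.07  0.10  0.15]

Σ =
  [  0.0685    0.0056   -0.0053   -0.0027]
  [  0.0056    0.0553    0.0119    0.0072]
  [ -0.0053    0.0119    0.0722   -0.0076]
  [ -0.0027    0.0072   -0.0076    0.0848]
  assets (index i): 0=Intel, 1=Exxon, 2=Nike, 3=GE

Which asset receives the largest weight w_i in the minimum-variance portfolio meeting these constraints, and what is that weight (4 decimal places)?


Intel (0.3614)

p=Σ⁻¹μ = [2.2164  0.4247  1.6835  1.9543]
q=Σ⁻¹𝟙 = [15.2372  11.8184  14.3431  12.5596]
a=μᵀp=0.801501  b=𝟙ᵀp=6.278744  c=𝟙ᵀq=53.958305  D=ac−b²=3.825014
λ₁=(c·0.129−b)/D = (53.958305·0.129−6.278744)/3.825014 = 0.178268
λ₂=(a−b·0.129)/D = (0.801501−6.278744·0.129)/3.825014 = -0.002211
w* = 0.178268·p + -0.002211·q:
  w_0 = 0.178268·2.2164 + -0.002211·15.2372 = 0.3614  (Intel)
  w_1 = 0.178268·0.4247 + -0.002211·11.8184 = 0.0496  (Exxon)
  w_2 = 0.178268·1.6835 + -0.002211·14.3431 = 0.2684  (Nike)
  w_3 = 0.178268·1.9543 + -0.002211·12.5596 = 0.3206  (GE)
Σw_i=1.0000  μᵀw=0.1290
σ²=wᵀΣw=λ₁·μ_p+λ₂ = 0.178268·0.129 + -0.002211 = 0.020786 ≈ 0.0208


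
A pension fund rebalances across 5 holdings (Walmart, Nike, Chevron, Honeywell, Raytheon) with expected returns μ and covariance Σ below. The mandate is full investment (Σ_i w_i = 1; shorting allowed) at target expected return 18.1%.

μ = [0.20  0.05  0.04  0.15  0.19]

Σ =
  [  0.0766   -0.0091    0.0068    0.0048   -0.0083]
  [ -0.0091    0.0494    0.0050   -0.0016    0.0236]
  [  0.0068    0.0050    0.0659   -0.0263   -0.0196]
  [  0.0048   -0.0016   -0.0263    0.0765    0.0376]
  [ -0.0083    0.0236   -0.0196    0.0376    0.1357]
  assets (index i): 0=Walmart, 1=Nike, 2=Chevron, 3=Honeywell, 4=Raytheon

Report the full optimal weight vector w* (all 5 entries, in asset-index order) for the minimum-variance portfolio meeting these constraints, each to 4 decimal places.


0.5071  -0.0281  0.0666  0.2003  0.2542

p=Σ⁻¹μ = [2.6164  0.8850  1.2837  1.7065  1.1188]
q=Σ⁻¹𝟙 = [12.7157  19.9080  20.4818  18.4939  2.5187]
a=μᵀp=1.087441  b=𝟙ᵀp=7.610442  c=𝟙ᵀq=74.118040  D=ac−b²=22.680156
λ₁=(c·0.181−b)/D = (74.118040·0.181−7.610442)/22.680156 = 0.255947
λ₂=(a−b·0.181)/D = (1.087441−7.610442·0.181)/22.680156 = -0.012789
w* = 0.255947·p + -0.012789·q:
  w_0 = 0.255947·2.6164 + -0.012789·12.7157 = 0.5071  (Walmart)
  w_1 = 0.255947·0.8850 + -0.012789·19.9080 = -0.0281  (Nike)
  w_2 = 0.255947·1.2837 + -0.012789·20.4818 = 0.0666  (Chevron)
  w_3 = 0.255947·1.7065 + -0.012789·18.4939 = 0.2003  (Honeywell)
  w_4 = 0.255947·1.1188 + -0.012789·2.5187 = 0.2542  (Raytheon)
Σw_i=1.0000  μᵀw=0.1810
σ²=wᵀΣw=λ₁·μ_p+λ₂ = 0.255947·0.181 + -0.012789 = 0.033538 ≈ 0.0335


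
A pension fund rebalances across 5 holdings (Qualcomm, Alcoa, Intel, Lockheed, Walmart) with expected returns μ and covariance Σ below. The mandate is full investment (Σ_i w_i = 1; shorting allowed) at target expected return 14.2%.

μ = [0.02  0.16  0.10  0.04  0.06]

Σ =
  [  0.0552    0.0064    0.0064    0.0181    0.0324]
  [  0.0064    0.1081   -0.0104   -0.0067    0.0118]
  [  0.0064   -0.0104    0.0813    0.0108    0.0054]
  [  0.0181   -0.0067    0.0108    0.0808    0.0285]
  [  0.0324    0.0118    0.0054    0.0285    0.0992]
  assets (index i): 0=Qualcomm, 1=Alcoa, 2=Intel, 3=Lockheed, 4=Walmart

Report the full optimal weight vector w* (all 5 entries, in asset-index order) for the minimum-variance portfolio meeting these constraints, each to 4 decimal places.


u=Σ⁻¹μ = [-0.3063  1.6213  1.3871  0.3992  0.3218]
v=Σ⁻¹𝟙 = [11.6984  9.9466  11.4083  8.3279  2.0630]
a=μᵀu=0.427272  b=𝟙ᵀu=3.423154  c=𝟙ᵀv=43.444238  D=ac−b²=6.844516
λ₁=(c·0.142−b)/D = (43.444238·0.142−3.423154)/6.844516 = 0.401187
λ₂=(a−b·0.142)/D = (0.427272−3.423154·0.142)/6.844516 = -0.008593
w* = 0.401187·u + -0.008593·v:
  w_0 = 0.401187·-0.3063 + -0.008593·11.6984 = -0.2234  (Qualcomm)
  w_1 = 0.401187·1.6213 + -0.008593·9.9466 = 0.5650  (Alcoa)
  w_2 = 0.401187·1.3871 + -0.008593·11.4083 = 0.4585  (Intel)
  w_3 = 0.401187·0.3992 + -0.008593·8.3279 = 0.0886  (Lockheed)
  w_4 = 0.401187·0.3218 + -0.008593·2.0630 = 0.1114  (Walmart)
Σw_i=1.0000  μᵀw=0.1420
σ²=wᵀΣw=λ₁·μ_p+λ₂ = 0.401187·0.142 + -0.008593 = 0.048375 ≈ 0.0484

-0.2234  0.5650  0.4585  0.0886  0.1114


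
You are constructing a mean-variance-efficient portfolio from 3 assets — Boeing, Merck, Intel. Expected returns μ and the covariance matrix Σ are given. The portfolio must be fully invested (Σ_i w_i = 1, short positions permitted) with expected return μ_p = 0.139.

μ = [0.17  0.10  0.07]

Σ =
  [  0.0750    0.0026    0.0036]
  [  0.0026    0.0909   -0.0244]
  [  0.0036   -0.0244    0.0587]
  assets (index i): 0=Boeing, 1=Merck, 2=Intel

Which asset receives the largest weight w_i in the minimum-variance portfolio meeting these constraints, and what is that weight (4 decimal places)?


g=Σ⁻¹μ = [2.1343  1.4903  1.6811]
h=Σ⁻¹𝟙 = [11.6246  16.9403  23.3645]
a=μᵀg=0.629540  b=𝟙ᵀg=5.305715  c=𝟙ᵀh=51.929286  D=ac−b²=4.540972
λ₁=(c·0.139−b)/D = (51.929286·0.139−5.305715)/4.540972 = 0.421156
λ₂=(a−b·0.139)/D = (0.629540−5.305715·0.139)/4.540972 = -0.023773
w* = 0.421156·g + -0.023773·h:
  w_0 = 0.421156·2.1343 + -0.023773·11.6246 = 0.6225  (Boeing)
  w_1 = 0.421156·1.4903 + -0.023773·16.9403 = 0.2249  (Merck)
  w_2 = 0.421156·1.6811 + -0.023773·23.3645 = 0.1526  (Intel)
Σw_i=1.0000  μᵀw=0.1390
σ²=wᵀΣw=λ₁·μ_p+λ₂ = 0.421156·0.139 + -0.023773 = 0.034767 ≈ 0.0348

Boeing (0.6225)


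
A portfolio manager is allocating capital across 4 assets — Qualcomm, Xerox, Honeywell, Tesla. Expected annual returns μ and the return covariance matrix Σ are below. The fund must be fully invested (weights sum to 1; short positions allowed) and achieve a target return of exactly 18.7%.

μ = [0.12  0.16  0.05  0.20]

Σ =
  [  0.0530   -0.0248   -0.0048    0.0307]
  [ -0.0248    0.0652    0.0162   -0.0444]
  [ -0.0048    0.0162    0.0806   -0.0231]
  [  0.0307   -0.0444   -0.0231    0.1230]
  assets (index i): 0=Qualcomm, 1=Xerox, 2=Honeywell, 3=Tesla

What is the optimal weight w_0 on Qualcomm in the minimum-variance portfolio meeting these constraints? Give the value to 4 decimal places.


x=Σ⁻¹μ = [3.2079  5.5310  0.5374  2.9228]
y=Σ⁻¹𝟙 = [26.3242  33.1305  11.8268  15.7402]
a=μᵀx=1.881352  b=𝟙ᵀx=12.199159  c=𝟙ᵀy=87.021671  D=ac−b²=14.898931
λ₁=(c·0.187−b)/D = (87.021671·0.187−12.199159)/14.898931 = 0.273435
λ₂=(a−b·0.187)/D = (1.881352−12.199159·0.187)/14.898931 = -0.026840
w* = 0.273435·x + -0.026840·y:
  w_0 = 0.273435·3.2079 + -0.026840·26.3242 = 0.1706  (Qualcomm)
  w_1 = 0.273435·5.5310 + -0.026840·33.1305 = 0.6232  (Xerox)
  w_2 = 0.273435·0.5374 + -0.026840·11.8268 = -0.1705  (Honeywell)
  w_3 = 0.273435·2.9228 + -0.026840·15.7402 = 0.3767  (Tesla)
Σw_i=1.0000  μᵀw=0.1870
σ²=wᵀΣw=λ₁·μ_p+λ₂ = 0.273435·0.187 + -0.026840 = 0.024292 ≈ 0.0243

0.1706


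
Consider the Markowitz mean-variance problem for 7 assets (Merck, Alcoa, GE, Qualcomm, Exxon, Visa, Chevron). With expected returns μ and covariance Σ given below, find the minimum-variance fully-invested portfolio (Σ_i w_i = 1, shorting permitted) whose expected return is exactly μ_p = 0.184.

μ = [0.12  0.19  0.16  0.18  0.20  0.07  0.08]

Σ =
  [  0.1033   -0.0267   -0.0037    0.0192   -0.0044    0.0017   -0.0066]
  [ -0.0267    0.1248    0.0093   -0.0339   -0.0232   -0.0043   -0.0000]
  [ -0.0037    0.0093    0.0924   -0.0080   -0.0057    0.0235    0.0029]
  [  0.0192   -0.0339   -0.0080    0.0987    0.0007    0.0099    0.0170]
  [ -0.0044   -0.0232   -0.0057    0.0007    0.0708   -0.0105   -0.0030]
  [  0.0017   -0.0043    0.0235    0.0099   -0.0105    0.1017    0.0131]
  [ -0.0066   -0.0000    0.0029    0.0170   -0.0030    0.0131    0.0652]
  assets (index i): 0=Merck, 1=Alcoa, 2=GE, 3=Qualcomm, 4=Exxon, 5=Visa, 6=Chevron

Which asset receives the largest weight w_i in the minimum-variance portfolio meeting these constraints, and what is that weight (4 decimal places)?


g=Σ⁻¹μ = [1.8230  3.2669  1.8123  2.5280  4.2318  0.4685  0.7724]
h=Σ⁻¹𝟙 = [14.2930  17.9705  9.5975  11.1227  23.2679  7.7857  12.9636]
a=μᵀg=2.525429  b=𝟙ᵀg=14.902902  c=𝟙ᵀh=97.000900  D=ac−b²=22.872419
λ₁=(c·0.184−b)/D = (97.000900·0.184−14.902902)/22.872419 = 0.128769
λ₂=(a−b·0.184)/D = (2.525429−14.902902·0.184)/22.872419 = -0.009475
w* = 0.128769·g + -0.009475·h:
  w_0 = 0.128769·1.8230 + -0.009475·14.2930 = 0.0993  (Merck)
  w_1 = 0.128769·3.2669 + -0.009475·17.9705 = 0.2504  (Alcoa)
  w_2 = 0.128769·1.8123 + -0.009475·9.5975 = 0.1424  (GE)
  w_3 = 0.128769·2.5280 + -0.009475·11.1227 = 0.2201  (Qualcomm)
  w_4 = 0.128769·4.2318 + -0.009475·23.2679 = 0.3245  (Exxon)
  w_5 = 0.128769·0.4685 + -0.009475·7.7857 = -0.0134  (Visa)
  w_6 = 0.128769·0.7724 + -0.009475·12.9636 = -0.0234  (Chevron)
Σw_i=1.0000  μᵀw=0.1840
σ²=wᵀΣw=λ₁·μ_p+λ₂ = 0.128769·0.184 + -0.009475 = 0.014219 ≈ 0.0142

Exxon (0.3245)


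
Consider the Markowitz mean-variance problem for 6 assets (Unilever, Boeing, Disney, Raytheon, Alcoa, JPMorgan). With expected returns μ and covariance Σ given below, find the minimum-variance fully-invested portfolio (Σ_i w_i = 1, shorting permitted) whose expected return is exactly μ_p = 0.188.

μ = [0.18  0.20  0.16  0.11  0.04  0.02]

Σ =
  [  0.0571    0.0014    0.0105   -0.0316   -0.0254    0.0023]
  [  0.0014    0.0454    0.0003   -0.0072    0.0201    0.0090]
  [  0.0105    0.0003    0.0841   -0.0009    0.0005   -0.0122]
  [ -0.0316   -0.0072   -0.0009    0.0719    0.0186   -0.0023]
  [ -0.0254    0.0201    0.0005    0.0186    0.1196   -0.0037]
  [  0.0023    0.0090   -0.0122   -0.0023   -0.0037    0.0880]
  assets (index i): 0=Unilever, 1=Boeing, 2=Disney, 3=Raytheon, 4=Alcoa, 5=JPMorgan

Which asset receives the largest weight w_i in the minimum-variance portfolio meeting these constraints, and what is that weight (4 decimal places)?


Boeing (0.4226)

u=Σ⁻¹μ = [5.1588  4.9921  1.2682  4.3326  -0.0921  -0.1329]
v=Σ⁻¹𝟙 = [34.8634  19.8353  9.3062  29.5771  8.1281  10.8288]
a=μᵀu=2.600158  b=𝟙ᵀu=15.526643  c=𝟙ᵀv=112.538902  D=ac−b²=51.542263
λ₁=(c·0.188−b)/D = (112.538902·0.188−15.526643)/51.542263 = 0.109244
λ₂=(a−b·0.188)/D = (2.600158−15.526643·0.188)/51.542263 = -0.006186
w* = 0.109244·u + -0.006186·v:
  w_0 = 0.109244·5.1588 + -0.006186·34.8634 = 0.3479  (Unilever)
  w_1 = 0.109244·4.9921 + -0.006186·19.8353 = 0.4226  (Boeing)
  w_2 = 0.109244·1.2682 + -0.006186·9.3062 = 0.0810  (Disney)
  w_3 = 0.109244·4.3326 + -0.006186·29.5771 = 0.2903  (Raytheon)
  w_4 = 0.109244·-0.0921 + -0.006186·8.1281 = -0.0603  (Alcoa)
  w_5 = 0.109244·-0.1329 + -0.006186·10.8288 = -0.0815  (JPMorgan)
Σw_i=1.0000  μᵀw=0.1880
σ²=wᵀΣw=λ₁·μ_p+λ₂ = 0.109244·0.188 + -0.006186 = 0.014352 ≈ 0.0144


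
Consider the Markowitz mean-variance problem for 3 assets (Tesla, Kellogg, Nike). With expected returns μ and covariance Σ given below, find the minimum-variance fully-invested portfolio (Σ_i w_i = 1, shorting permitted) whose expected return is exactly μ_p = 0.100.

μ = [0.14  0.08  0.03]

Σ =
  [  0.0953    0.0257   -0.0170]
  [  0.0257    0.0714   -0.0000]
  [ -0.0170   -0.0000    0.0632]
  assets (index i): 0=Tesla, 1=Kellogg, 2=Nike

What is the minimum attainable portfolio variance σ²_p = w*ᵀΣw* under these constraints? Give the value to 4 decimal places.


p=Σ⁻¹μ = [1.4639  0.5935  0.8685]
q=Σ⁻¹𝟙 = [11.1571  9.9897  18.8239]
a=μᵀp=0.278482  b=𝟙ᵀp=2.925885  c=𝟙ᵀq=39.970677  D=ac−b²=2.570324
λ₁=(c·0.100−b)/D = (39.970677·0.100−2.925885)/2.570324 = 0.416750
λ₂=(a−b·0.100)/D = (0.278482−2.925885·0.100)/2.570324 = -0.005488
w* = 0.416750·p + -0.005488·q:
  w_0 = 0.416750·1.4639 + -0.005488·11.1571 = 0.5489  (Tesla)
  w_1 = 0.416750·0.5935 + -0.005488·9.9897 = 0.1925  (Kellogg)
  w_2 = 0.416750·0.8685 + -0.005488·18.8239 = 0.2586  (Nike)
Σw_i=1.0000  μᵀw=0.1000
σ²=wᵀΣw=λ₁·μ_p+λ₂ = 0.416750·0.100 + -0.005488 = 0.036187 ≈ 0.0362

0.0362


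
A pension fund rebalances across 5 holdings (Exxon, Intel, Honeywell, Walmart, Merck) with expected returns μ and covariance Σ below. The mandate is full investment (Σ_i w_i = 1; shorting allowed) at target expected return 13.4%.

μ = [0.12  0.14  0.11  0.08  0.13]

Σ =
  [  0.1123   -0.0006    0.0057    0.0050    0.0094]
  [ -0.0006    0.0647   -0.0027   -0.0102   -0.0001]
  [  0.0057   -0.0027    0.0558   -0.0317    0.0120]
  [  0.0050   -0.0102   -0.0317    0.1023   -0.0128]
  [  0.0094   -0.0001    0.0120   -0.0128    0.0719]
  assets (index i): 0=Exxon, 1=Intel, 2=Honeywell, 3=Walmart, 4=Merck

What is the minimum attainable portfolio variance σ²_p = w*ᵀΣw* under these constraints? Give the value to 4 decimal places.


0.0284

x=Σ⁻¹μ = [0.7082  2.6240  2.8725  2.1011  1.6138]
y=Σ⁻¹𝟙 = [5.5847  20.1229  28.0073  21.7390  12.4018]
a=μᵀx=1.146191  b=𝟙ᵀx=9.919515  c=𝟙ᵀy=87.855611  D=ac−b²=2.302572
λ₁=(c·0.134−b)/D = (87.855611·0.134−9.919515)/2.302572 = 0.804812
λ₂=(a−b·0.134)/D = (1.146191−9.919515·0.134)/2.302572 = -0.079487
w* = 0.804812·x + -0.079487·y:
  w_0 = 0.804812·0.7082 + -0.079487·5.5847 = 0.1260  (Exxon)
  w_1 = 0.804812·2.6240 + -0.079487·20.1229 = 0.5123  (Intel)
  w_2 = 0.804812·2.8725 + -0.079487·28.0073 = 0.0856  (Honeywell)
  w_3 = 0.804812·2.1011 + -0.079487·21.7390 = -0.0370  (Walmart)
  w_4 = 0.804812·1.6138 + -0.079487·12.4018 = 0.3130  (Merck)
Σw_i=1.0000  μᵀw=0.1340
σ²=wᵀΣw=λ₁·μ_p+λ₂ = 0.804812·0.134 + -0.079487 = 0.028358 ≈ 0.0284


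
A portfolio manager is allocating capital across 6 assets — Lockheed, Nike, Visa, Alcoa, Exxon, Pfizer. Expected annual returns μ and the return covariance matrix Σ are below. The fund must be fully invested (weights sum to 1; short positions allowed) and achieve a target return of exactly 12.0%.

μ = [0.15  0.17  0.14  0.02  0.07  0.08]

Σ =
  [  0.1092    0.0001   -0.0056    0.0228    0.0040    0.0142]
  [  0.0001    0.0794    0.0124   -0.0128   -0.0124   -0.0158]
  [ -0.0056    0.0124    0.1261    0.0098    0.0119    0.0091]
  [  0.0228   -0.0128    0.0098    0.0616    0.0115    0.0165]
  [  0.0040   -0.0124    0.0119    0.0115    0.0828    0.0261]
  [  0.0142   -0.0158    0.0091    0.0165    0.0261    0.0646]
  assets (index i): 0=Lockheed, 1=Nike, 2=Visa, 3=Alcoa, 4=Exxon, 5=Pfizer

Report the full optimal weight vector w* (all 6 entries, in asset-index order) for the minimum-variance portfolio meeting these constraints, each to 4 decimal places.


u=Σ⁻¹μ = [1.2832  2.3174  0.8084  -0.2441  0.6696  1.2010]
v=Σ⁻¹𝟙 = [4.8476  17.6883  3.7730  12.8453  8.5489  11.4741]
a=μᵀu=0.837697  b=𝟙ᵀu=6.035631  c=𝟙ᵀv=59.177278  D=ac−b²=13.143797
λ₁=(c·0.120−b)/D = (59.177278·0.120−6.035631)/13.143797 = 0.081076
λ₂=(a−b·0.120)/D = (0.837697−6.035631·0.120)/13.143797 = 0.008629
w* = 0.081076·u + 0.008629·v:
  w_0 = 0.081076·1.2832 + 0.008629·4.8476 = 0.1459  (Lockheed)
  w_1 = 0.081076·2.3174 + 0.008629·17.6883 = 0.3405  (Nike)
  w_2 = 0.081076·0.8084 + 0.008629·3.7730 = 0.0981  (Visa)
  w_3 = 0.081076·-0.2441 + 0.008629·12.8453 = 0.0911  (Alcoa)
  w_4 = 0.081076·0.6696 + 0.008629·8.5489 = 0.1281  (Exxon)
  w_5 = 0.081076·1.2010 + 0.008629·11.4741 = 0.1964  (Pfizer)
Σw_i=1.0000  μᵀw=0.1200
σ²=wᵀΣw=λ₁·μ_p+λ₂ = 0.081076·0.120 + 0.008629 = 0.018358 ≈ 0.0184

0.1459  0.3405  0.0981  0.0911  0.1281  0.1964


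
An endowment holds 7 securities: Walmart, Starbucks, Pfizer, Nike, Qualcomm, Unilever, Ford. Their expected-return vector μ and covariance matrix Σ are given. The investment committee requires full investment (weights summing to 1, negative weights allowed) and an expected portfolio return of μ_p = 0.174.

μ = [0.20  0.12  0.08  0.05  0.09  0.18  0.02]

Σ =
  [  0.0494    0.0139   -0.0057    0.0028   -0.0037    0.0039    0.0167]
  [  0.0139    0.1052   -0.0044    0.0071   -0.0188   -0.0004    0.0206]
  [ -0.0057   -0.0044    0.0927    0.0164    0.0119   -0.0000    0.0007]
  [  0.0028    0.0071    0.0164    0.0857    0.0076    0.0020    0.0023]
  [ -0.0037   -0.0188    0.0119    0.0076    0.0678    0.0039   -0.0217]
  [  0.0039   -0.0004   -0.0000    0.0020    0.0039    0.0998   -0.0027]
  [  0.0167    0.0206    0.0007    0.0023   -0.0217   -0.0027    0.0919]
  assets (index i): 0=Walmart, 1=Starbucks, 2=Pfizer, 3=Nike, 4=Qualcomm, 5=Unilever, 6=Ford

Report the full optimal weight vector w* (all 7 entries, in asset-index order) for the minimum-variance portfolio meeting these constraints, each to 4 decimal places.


u=Σ⁻¹μ = [3.9816  0.9847  0.9665  0.0312  1.4421  1.5856  -0.3477]
v=Σ⁻¹𝟙 = [15.5407  8.6543  8.5029  6.6754  18.6205  8.8712  10.5430]
a=μᵀu=1.401622  b=𝟙ᵀu=8.644181  c=𝟙ᵀv=77.408049  D=ac−b²=33.774922
λ₁=(c·0.174−b)/D = (77.408049·0.174−8.644181)/33.774922 = 0.142852
λ₂=(a−b·0.174)/D = (1.401622−8.644181·0.174)/33.774922 = -0.003034
w* = 0.142852·u + -0.003034·v:
  w_0 = 0.142852·3.9816 + -0.003034·15.5407 = 0.5216  (Walmart)
  w_1 = 0.142852·0.9847 + -0.003034·8.6543 = 0.1144  (Starbucks)
  w_2 = 0.142852·0.9665 + -0.003034·8.5029 = 0.1123  (Pfizer)
  w_3 = 0.142852·0.0312 + -0.003034·6.6754 = -0.0158  (Nike)
  w_4 = 0.142852·1.4421 + -0.003034·18.6205 = 0.1495  (Qualcomm)
  w_5 = 0.142852·1.5856 + -0.003034·8.8712 = 0.1996  (Unilever)
  w_6 = 0.142852·-0.3477 + -0.003034·10.5430 = -0.0817  (Ford)
Σw_i=1.0000  μᵀw=0.1740
σ²=wᵀΣw=λ₁·μ_p+λ₂ = 0.142852·0.174 + -0.003034 = 0.021822 ≈ 0.0218

0.5216  0.1144  0.1123  -0.0158  0.1495  0.1996  -0.0817


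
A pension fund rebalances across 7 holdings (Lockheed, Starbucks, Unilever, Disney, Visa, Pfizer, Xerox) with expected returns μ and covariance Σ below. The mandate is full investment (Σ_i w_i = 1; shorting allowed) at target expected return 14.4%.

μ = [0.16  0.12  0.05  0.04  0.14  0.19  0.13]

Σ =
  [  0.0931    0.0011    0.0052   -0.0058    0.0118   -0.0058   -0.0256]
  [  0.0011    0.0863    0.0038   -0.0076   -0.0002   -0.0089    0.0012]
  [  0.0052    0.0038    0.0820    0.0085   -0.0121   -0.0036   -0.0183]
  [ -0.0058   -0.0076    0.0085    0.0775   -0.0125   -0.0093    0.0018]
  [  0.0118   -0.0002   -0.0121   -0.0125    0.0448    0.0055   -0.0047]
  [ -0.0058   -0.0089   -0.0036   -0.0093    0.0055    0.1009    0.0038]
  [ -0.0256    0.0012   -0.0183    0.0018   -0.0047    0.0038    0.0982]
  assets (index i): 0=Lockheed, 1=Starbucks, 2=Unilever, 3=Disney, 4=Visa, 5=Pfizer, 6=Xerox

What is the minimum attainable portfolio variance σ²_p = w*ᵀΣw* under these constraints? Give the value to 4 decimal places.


g=Σ⁻¹μ = [2.0053  1.6219  1.3161  1.4147  3.3246  2.0575  2.1256]
h=Σ⁻¹𝟙 = [12.5147  13.3930  17.5055  19.0180  29.4523  11.9379  17.1434]
a=μᵀg=1.770566  b=𝟙ᵀg=13.865676  c=𝟙ᵀh=120.964807  D=ac−b²=21.919206
λ₁=(c·0.144−b)/D = (120.964807·0.144−13.865676)/21.919206 = 0.162107
λ₂=(a−b·0.144)/D = (1.770566−13.865676·0.144)/21.919206 = -0.010315
w* = 0.162107·g + -0.010315·h:
  w_0 = 0.162107·2.0053 + -0.010315·12.5147 = 0.1960  (Lockheed)
  w_1 = 0.162107·1.6219 + -0.010315·13.3930 = 0.1248  (Starbucks)
  w_2 = 0.162107·1.3161 + -0.010315·17.5055 = 0.0328  (Unilever)
  w_3 = 0.162107·1.4147 + -0.010315·19.0180 = 0.0332  (Disney)
  w_4 = 0.162107·3.3246 + -0.010315·29.4523 = 0.2352  (Visa)
  w_5 = 0.162107·2.0575 + -0.010315·11.9379 = 0.2104  (Pfizer)
  w_6 = 0.162107·2.1256 + -0.010315·17.1434 = 0.1677  (Xerox)
Σw_i=1.0000  μᵀw=0.1440
σ²=wᵀΣw=λ₁·μ_p+λ₂ = 0.162107·0.144 + -0.010315 = 0.013029 ≈ 0.0130

0.0130


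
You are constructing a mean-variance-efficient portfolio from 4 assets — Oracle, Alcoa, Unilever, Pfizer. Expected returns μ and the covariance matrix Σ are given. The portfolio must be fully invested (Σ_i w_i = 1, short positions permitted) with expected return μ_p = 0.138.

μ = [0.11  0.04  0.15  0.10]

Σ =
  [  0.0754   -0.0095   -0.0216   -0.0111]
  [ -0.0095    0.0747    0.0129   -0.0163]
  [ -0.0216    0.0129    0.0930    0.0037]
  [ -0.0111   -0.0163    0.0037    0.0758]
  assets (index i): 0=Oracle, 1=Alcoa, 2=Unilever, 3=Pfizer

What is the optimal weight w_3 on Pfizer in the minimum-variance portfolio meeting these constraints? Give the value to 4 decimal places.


u=Σ⁻¹μ = [2.3961  0.8837  1.9767  1.7637]
v=Σ⁻¹𝟙 = [22.0769  18.3381  12.5506  19.7563]
a=μᵀu=0.771793  b=𝟙ᵀu=7.020197  c=𝟙ᵀv=72.721864  D=ac−b²=6.843065
λ₁=(c·0.138−b)/D = (72.721864·0.138−7.020197)/6.843065 = 0.440653
λ₂=(a−b·0.138)/D = (0.771793−7.020197·0.138)/6.843065 = -0.028787
w* = 0.440653·u + -0.028787·v:
  w_0 = 0.440653·2.3961 + -0.028787·22.0769 = 0.4203  (Oracle)
  w_1 = 0.440653·0.8837 + -0.028787·18.3381 = -0.1385  (Alcoa)
  w_2 = 0.440653·1.9767 + -0.028787·12.5506 = 0.5097  (Unilever)
  w_3 = 0.440653·1.7637 + -0.028787·19.7563 = 0.2084  (Pfizer)
Σw_i=1.0000  μᵀw=0.1380
σ²=wᵀΣw=λ₁·μ_p+λ₂ = 0.440653·0.138 + -0.028787 = 0.032023 ≈ 0.0320

0.2084
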